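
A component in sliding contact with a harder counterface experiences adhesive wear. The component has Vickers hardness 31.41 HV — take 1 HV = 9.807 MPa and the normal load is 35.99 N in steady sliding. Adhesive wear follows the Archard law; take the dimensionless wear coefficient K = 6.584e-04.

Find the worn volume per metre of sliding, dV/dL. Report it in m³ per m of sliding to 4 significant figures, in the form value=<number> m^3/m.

The intermediates are shown rounded; every step maintains exact precision. Rounded once at the end to 4 significant digits.
Convert: Hardness H = 31.41 HV × 9.807 MPa/HV = 308.0 MPa = 3.080e+08 Pa.
Restated in SI base units: W = 35.99 N, H = 3.080e+08 Pa, K = 6.584e-04.
Wear rate dV/dL = K·W/H (independent of L): 6.584e-04 · 35.99 / 3.080e+08 = 7.693e-11 m³/m.

value=7.693e-11 m^3/m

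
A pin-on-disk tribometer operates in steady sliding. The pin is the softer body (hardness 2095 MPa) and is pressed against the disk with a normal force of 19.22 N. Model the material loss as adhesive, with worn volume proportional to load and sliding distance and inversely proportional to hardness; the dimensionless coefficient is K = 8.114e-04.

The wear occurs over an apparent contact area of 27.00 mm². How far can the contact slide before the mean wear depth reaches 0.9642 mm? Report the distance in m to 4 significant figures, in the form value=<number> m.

value=3497 m

All arithmetic holds full precision — intermediates are displayed rounded, and rounded once at the end, at four significant figures.
Hardness H = 2095 MPa = 2.095e+09 Pa.
Contact area A = 27.00 mm² = 2.700e-05 m².
Depth limit h_lim = 0.9642 mm = 9.642e-04 m.
SI base units throughout: W = 19.22 N, H = 2.095e+09 Pa, K = 8.114e-04.
At the depth limit, V_lim = h_lim·A = 9.642e-04 · 2.700e-05 = 2.603e-08 m³.
Thus life L = V_lim·H/(K·W) = 2.603e-08 · 2.095e+09 / (8.114e-04 · 19.22) = 3497 m.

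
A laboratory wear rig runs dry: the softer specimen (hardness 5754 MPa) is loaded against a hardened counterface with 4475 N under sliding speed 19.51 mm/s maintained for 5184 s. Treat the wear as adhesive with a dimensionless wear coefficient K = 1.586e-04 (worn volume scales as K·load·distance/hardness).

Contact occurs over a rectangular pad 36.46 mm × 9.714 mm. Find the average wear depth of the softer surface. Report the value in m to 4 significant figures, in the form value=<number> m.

value=3.522e-05 m

The algebra carries exact precision; the intermediates are displayed rounded, and one final rounding to four significant digits.
Convert: Sliding speed v = 19.51 mm/s = 0.01951 m/s. Total distance L = v·t = 0.01951 m/s × 5184 s = 101.1 m.
Convert: Hardness H = 5754 MPa = 5.754e+09 Pa.
Convert: Pad sides 36.46 mm × 9.714 mm = 0.03646 m × 0.009714 m. Contact area A = 0.03646 m × 0.009714 m = 3.542e-04 m².
SI base units throughout: W = 4475 N, H = 5.754e+09 Pa, K = 1.586e-04.
Apply Archard: V = K·W·L/H = 1.586e-04 · 4475 · 101.1 / 5.754e+09 = 1.248e-08 m³.
Mean depth h = V/A = 1.248e-08 / 3.542e-04 = 3.522e-05 m.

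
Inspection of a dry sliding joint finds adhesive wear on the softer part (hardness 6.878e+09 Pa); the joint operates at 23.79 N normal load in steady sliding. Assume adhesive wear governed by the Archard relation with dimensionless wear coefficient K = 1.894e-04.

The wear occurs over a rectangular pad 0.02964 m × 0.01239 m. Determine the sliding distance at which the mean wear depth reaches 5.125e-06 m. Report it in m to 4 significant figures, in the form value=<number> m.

Displayed values are rounded, and all arithmetic holds full float precision, and one final rounding to four significant digits.
Contact area A = 0.02964 m × 0.01239 m = 3.672e-04 m².
In SI base units, W = 23.79 N, H = 6.878e+09 Pa, K = 1.894e-04.
Volume at the limit: V_lim = h_lim·A = 5.125e-06 · 3.672e-04 = 1.882e-09 m³.
Inverting, life L = V_lim·H/(K·W) = 1.882e-09 · 6.878e+09 / (1.894e-04 · 23.79) = 2873 m.

value=2873 m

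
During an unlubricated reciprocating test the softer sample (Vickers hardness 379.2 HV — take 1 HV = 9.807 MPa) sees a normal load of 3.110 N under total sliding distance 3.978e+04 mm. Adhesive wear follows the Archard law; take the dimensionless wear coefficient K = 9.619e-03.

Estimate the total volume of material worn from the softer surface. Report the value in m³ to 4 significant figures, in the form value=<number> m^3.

value=3.200e-10 m^3

All working math maintains full precision. Displayed values are rounded; rounded just once, at four significant digits.
Convert: Total distance L = 3.978e+04 mm = 39.78 m.
Convert: Hardness H = 379.2 HV × 9.807 MPa/HV = 3719 MPa = 3.719e+09 Pa.
Collected in SI base units: W = 3.110 N, H = 3.719e+09 Pa, K = 9.619e-03.
Worn volume V = K·W·L/H = 9.619e-03 · 3.110 · 39.78 / 3.719e+09 = 3.200e-10 m³.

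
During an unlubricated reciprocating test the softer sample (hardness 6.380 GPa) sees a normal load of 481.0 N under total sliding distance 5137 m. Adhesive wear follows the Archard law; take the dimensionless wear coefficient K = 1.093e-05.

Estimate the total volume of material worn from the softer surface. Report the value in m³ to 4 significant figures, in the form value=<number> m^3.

Intermediate values appear rounded; every step keeps full precision. Rounded just once, at four significant digits.
Convert: Hardness H = 6.380 GPa = 6.380e+09 Pa.
SI base units throughout: W = 481.0 N, H = 6.380e+09 Pa, K = 1.093e-05.
The Archard volume V = K·W·L/H = 1.093e-05 · 481.0 · 5137 / 6.380e+09 = 4.233e-09 m³.

value=4.233e-09 m^3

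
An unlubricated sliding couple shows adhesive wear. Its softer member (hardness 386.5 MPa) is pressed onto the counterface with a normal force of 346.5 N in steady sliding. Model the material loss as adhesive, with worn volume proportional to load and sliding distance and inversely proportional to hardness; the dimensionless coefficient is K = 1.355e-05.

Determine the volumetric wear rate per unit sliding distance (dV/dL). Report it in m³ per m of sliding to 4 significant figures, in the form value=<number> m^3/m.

value=1.215e-11 m^3/m

The computation runs at full float precision — printed values are rounded — a single final rounding, at 4 significant digits.
Hardness H = 386.5 MPa = 3.865e+08 Pa.
In SI base units, W = 346.5 N, H = 3.865e+08 Pa, K = 1.355e-05.
Volumetric rate dV/dL = K·W/H (independent of L): 1.355e-05 · 346.5 / 3.865e+08 = 1.215e-11 m³/m.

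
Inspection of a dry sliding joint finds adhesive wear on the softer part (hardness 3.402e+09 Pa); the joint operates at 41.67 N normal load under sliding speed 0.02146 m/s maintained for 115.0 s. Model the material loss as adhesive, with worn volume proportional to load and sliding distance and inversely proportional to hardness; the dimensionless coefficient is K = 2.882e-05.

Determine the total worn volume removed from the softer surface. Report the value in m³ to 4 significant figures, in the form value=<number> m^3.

The computation keeps exact precision. Intermediates are displayed rounded, and rounded just once, at four significant figures.
Path length L = v·t = 0.02146 m/s × 115.0 s = 2.468 m.
In SI base units: W = 41.67 N, H = 3.402e+09 Pa, K = 2.882e-05.
Worn volume V = K·W·L/H = 2.882e-05 · 41.67 · 2.468 / 3.402e+09 = 8.712e-13 m³.

value=8.712e-13 m^3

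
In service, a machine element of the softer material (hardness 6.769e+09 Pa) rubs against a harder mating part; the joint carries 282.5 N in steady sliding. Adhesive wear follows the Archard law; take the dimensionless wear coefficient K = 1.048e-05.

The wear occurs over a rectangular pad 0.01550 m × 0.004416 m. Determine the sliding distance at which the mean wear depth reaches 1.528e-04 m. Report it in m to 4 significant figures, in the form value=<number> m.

Intermediates appear rounded; the computation maintains exact precision, and a single final rounding to four significant digits.
Convert: Contact area A = 0.01550 m × 0.004416 m = 6.845e-05 m².
Restated in SI base units: W = 282.5 N, H = 6.769e+09 Pa, K = 1.048e-05.
Allowed volume V_lim = h_lim·A = 1.528e-04 · 6.845e-05 = 1.046e-08 m³.
Sliding life L = V_lim·H/(K·W) = 1.046e-08 · 6.769e+09 / (1.048e-05 · 282.5) = 2.391e+04 m.

value=2.391e+04 m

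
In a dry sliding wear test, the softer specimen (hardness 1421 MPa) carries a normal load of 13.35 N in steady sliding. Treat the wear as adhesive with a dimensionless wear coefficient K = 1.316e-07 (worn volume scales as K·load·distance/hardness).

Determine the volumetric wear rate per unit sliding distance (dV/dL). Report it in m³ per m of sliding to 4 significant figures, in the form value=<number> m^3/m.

All arithmetic holds full float precision — intermediate values are displayed rounded — rounded just once to 4 significant figures.
Hardness H = 1421 MPa = 1.421e+09 Pa.
SI base units throughout: W = 13.35 N, H = 1.421e+09 Pa, K = 1.316e-07.
Sliding wear rate dV/dL = K·W/H, so: 1.316e-07 · 13.35 / 1.421e+09 = 1.236e-15 m³/m.

value=1.236e-15 m^3/m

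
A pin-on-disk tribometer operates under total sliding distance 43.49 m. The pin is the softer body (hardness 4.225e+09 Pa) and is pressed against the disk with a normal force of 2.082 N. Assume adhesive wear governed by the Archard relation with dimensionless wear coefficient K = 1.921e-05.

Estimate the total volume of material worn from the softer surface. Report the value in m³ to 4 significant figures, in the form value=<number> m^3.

Displayed values are rounded, and all working math runs at full float precision. Rounded once at the end: 4 significant digits.
In SI base units, W = 2.082 N, H = 4.225e+09 Pa, K = 1.921e-05.
By Archard's law, V = K·W·L/H = 1.921e-05 · 2.082 · 43.49 / 4.225e+09 = 4.117e-13 m³.

value=4.117e-13 m^3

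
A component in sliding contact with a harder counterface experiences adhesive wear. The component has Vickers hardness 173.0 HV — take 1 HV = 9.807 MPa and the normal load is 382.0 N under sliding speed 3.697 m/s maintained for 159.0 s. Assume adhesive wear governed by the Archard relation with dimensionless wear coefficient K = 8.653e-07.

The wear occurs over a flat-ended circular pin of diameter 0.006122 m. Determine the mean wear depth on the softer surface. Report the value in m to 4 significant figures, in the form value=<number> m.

Quoted intermediates are rounded — all arithmetic runs at exact precision; a single final rounding, at four significant digits.
Convert: Total distance L = v·t = 3.697 m/s × 159.0 s = 587.8 m.
Convert: Hardness H = 173.0 HV × 9.807 MPa/HV = 1697 MPa = 1.697e+09 Pa.
Convert: Contact area A = π·d²/4 = π·(0.006122 m)²/4 = 2.944e-05 m².
In SI base units, W = 382.0 N, H = 1.697e+09 Pa, K = 8.653e-07.
Archard volume V = K·W·L/H = 8.653e-07 · 382.0 · 587.8 / 1.697e+09 = 1.145e-10 m³.
Depth h = V/A = 1.145e-10 / 2.944e-05 = 3.891e-06 m.

value=3.891e-06 m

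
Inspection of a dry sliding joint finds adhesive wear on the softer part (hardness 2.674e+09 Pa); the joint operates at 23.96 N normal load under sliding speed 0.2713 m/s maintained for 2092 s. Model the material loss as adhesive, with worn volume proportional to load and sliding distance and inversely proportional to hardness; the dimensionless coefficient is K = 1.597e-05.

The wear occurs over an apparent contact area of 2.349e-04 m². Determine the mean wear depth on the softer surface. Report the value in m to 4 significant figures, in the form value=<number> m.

Every step keeps full precision — the intermediates are displayed rounded, and rounded just once: 4 significant digits.
Convert: Path length L = v·t = 0.2713 m/s × 2092 s = 567.6 m.
Restated in SI base units: W = 23.96 N, H = 2.674e+09 Pa, K = 1.597e-05.
Archard volume V = K·W·L/H = 1.597e-05 · 23.96 · 567.6 / 2.674e+09 = 8.122e-11 m³.
Mean depth h = V/A = 8.122e-11 / 2.349e-04 = 3.457e-07 m.

value=3.457e-07 m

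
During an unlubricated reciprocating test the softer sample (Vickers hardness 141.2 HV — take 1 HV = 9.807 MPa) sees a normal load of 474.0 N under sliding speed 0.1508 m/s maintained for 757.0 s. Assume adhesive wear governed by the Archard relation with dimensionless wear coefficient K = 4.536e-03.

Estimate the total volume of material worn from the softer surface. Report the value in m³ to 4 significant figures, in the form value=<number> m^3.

value=1.772e-07 m^3

The computation carries full precision. Displayed values are rounded, and rounded just once to four significant digits.
Path length L = v·t = 0.1508 m/s × 757.0 s = 114.2 m.
Hardness H = 141.2 HV × 9.807 MPa/HV = 1385 MPa = 1.385e+09 Pa.
Working in SI base units: W = 474.0 N, H = 1.385e+09 Pa, K = 4.536e-03.
The Archard volume V = K·W·L/H = 4.536e-03 · 474.0 · 114.2 / 1.385e+09 = 1.772e-07 m³.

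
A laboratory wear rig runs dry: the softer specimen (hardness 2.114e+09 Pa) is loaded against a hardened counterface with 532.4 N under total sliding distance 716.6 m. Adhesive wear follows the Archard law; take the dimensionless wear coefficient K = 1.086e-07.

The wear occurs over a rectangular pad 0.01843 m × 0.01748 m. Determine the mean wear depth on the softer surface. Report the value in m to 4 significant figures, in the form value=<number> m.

value=6.084e-08 m

Intermediate values appear rounded — the algebra holds full precision; rounded just once, at four significant figures.
Convert: Contact area A = 0.01843 m × 0.01748 m = 3.222e-04 m².
In SI base units: W = 532.4 N, H = 2.114e+09 Pa, K = 1.086e-07.
Worn volume V = K·W·L/H = 1.086e-07 · 532.4 · 716.6 / 2.114e+09 = 1.960e-11 m³.
Depth h = V/A = 1.960e-11 / 3.222e-04 = 6.084e-08 m.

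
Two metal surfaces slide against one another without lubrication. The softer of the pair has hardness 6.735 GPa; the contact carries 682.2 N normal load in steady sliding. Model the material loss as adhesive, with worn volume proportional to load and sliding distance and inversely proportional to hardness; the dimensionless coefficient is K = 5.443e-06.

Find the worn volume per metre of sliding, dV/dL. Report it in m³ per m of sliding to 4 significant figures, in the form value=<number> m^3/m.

value=5.513e-13 m^3/m

All arithmetic carries full float precision. Intermediate values are displayed rounded, and one final rounding: 4 significant digits.
Convert: Hardness H = 6.735 GPa = 6.735e+09 Pa.
Collected in SI base units: W = 682.2 N, H = 6.735e+09 Pa, K = 5.443e-06.
Volumetric rate dV/dL = K·W/H (no L dependence): 5.443e-06 · 682.2 / 6.735e+09 = 5.513e-13 m³/m.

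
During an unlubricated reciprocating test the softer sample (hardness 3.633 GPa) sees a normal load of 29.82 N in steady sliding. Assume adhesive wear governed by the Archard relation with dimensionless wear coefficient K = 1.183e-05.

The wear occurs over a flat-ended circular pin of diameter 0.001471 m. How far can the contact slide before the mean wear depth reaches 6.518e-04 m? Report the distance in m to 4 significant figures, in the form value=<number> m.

The intermediates are shown rounded — each operation holds full precision. Rounded once at the end, at four significant digits.
Hardness H = 3.633 GPa = 3.633e+09 Pa.
Contact area A = π·d²/4 = π·(0.001471 m)²/4 = 1.699e-06 m².
Collected in SI base units: W = 29.82 N, H = 3.633e+09 Pa, K = 1.183e-05.
At the depth limit, V_lim = h_lim·A = 6.518e-04 · 1.699e-06 = 1.108e-09 m³.
Life L = V_lim·H/(K·W) = 1.108e-09 · 3.633e+09 / (1.183e-05 · 29.82) = 1.141e+04 m.

value=1.141e+04 m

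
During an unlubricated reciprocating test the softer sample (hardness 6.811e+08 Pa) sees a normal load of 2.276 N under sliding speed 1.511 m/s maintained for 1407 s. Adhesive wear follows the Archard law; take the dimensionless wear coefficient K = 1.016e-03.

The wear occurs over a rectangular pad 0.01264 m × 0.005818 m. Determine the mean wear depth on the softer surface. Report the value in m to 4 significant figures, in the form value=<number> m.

The algebra holds full precision, and intermediate values are shown rounded. Rounded once at the end: 4 significant figures.
Convert: The distance L = v·t = 1.511 m/s × 1407 s = 2126 m.
Convert: Contact area A = 0.01264 m × 0.005818 m = 7.354e-05 m².
Expressed in SI base units: W = 2.276 N, H = 6.811e+08 Pa, K = 1.016e-03.
Archard relation: V = K·W·L/H = 1.016e-03 · 2.276 · 2126 / 6.811e+08 = 7.218e-09 m³.
Wear depth h = V/A = 7.218e-09 / 7.354e-05 = 9.815e-05 m.

value=9.815e-05 m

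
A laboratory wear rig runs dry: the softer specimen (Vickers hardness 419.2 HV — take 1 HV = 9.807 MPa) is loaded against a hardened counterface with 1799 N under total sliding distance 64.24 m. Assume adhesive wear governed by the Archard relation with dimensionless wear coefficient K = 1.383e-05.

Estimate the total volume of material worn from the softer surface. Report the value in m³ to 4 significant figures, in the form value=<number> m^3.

value=3.888e-10 m^3

The algebra runs at full float precision; the intermediates are printed rounded — one final rounding: four significant digits.
Convert: Hardness H = 419.2 HV × 9.807 MPa/HV = 4111 MPa = 4.111e+09 Pa.
Restated in SI base units: W = 1799 N, H = 4.111e+09 Pa, K = 1.383e-05.
The Archard volume V = K·W·L/H = 1.383e-05 · 1799 · 64.24 / 4.111e+09 = 3.888e-10 m³.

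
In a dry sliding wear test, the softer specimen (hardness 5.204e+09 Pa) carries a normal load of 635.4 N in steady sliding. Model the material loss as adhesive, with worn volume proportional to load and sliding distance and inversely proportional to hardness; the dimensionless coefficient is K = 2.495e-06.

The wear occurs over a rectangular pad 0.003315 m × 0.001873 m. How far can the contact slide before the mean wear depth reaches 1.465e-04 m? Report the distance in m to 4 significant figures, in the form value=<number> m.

value=2986 m

All working math holds full float precision; the intermediates are shown rounded — one final rounding: four significant digits.
Contact area A = 0.003315 m × 0.001873 m = 6.209e-06 m².
As SI base values: W = 635.4 N, H = 5.204e+09 Pa, K = 2.495e-06.
Allowed volume V_lim = h_lim·A = 1.465e-04 · 6.209e-06 = 9.096e-10 m³.
So the life L = V_lim·H/(K·W) = 9.096e-10 · 5.204e+09 / (2.495e-06 · 635.4) = 2986 m.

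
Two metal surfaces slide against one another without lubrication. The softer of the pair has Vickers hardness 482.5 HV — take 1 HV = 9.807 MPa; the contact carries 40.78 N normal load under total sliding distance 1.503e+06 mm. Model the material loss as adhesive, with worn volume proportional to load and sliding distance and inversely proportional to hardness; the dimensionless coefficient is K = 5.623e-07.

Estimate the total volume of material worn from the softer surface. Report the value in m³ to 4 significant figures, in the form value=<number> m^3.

The intermediates are displayed rounded, and each operation holds full float precision. Rounded once at the end, at 4 significant digits.
The distance L = 1.503e+06 mm = 1503 m.
Hardness H = 482.5 HV × 9.807 MPa/HV = 4732 MPa = 4.732e+09 Pa.
In SI base units: W = 40.78 N, H = 4.732e+09 Pa, K = 5.623e-07.
Volume removed: V = K·W·L/H = 5.623e-07 · 40.78 · 1503 / 4.732e+09 = 7.284e-12 m³.

value=7.284e-12 m^3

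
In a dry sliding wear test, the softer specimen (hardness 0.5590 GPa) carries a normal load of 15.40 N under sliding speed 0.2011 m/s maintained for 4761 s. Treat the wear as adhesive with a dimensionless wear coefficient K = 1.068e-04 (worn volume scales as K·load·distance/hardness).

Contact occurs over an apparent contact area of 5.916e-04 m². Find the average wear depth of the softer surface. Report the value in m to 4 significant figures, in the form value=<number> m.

The algebra holds exact precision, and intermediates are shown rounded. Rounded just once, at four significant figures.
Convert: Total distance L = v·t = 0.2011 m/s × 4761 s = 957.4 m.
Convert: Hardness H = 0.5590 GPa = 5.590e+08 Pa.
In SI base units: W = 15.40 N, H = 5.590e+08 Pa, K = 1.068e-04.
Worn volume V = K·W·L/H = 1.068e-04 · 15.40 · 957.4 / 5.590e+08 = 2.817e-09 m³.
Wear depth h = V/A = 2.817e-09 / 5.916e-04 = 4.762e-06 m.

value=4.762e-06 m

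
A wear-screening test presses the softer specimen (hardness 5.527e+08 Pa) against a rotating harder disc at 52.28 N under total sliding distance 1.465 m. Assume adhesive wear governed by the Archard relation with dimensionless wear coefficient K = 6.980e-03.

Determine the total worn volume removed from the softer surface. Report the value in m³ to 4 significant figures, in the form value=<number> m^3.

The intermediates are printed rounded. Every step maintains exact precision; one final rounding to four significant digits.
As SI base values: W = 52.28 N, H = 5.527e+08 Pa, K = 6.980e-03.
Volume removed: V = K·W·L/H = 6.980e-03 · 52.28 · 1.465 / 5.527e+08 = 9.673e-10 m³.

value=9.673e-10 m^3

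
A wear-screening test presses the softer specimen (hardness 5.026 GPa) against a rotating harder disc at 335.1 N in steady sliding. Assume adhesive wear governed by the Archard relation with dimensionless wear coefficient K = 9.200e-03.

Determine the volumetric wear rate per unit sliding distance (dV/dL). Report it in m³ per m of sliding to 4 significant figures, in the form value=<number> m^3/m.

value=6.134e-10 m^3/m

The algebra carries full precision; intermediates are shown rounded — a lone final rounding to four significant digits.
Hardness H = 5.026 GPa = 5.026e+09 Pa.
Working in SI base units: W = 335.1 N, H = 5.026e+09 Pa, K = 9.200e-03.
Sliding wear rate dV/dL = K·W/H, per unit distance: 9.200e-03 · 335.1 / 5.026e+09 = 6.134e-10 m³/m.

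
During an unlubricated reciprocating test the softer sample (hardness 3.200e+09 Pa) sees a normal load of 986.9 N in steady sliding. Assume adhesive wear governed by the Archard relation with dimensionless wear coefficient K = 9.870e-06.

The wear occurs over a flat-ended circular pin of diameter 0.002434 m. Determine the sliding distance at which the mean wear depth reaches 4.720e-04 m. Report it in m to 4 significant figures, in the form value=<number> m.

Each operation maintains full precision, and intermediates are printed rounded. Rounded once at the end, at 4 significant digits.
Convert: Contact area A = π·d²/4 = π·(0.002434 m)²/4 = 4.653e-06 m².
As SI base values: W = 986.9 N, H = 3.200e+09 Pa, K = 9.870e-06.
Wearable volume V_lim = h_lim·A = 4.720e-04 · 4.653e-06 = 2.196e-09 m³.
Life L = V_lim·H/(K·W) = 2.196e-09 · 3.200e+09 / (9.870e-06 · 986.9) = 721.5 m.

value=721.5 m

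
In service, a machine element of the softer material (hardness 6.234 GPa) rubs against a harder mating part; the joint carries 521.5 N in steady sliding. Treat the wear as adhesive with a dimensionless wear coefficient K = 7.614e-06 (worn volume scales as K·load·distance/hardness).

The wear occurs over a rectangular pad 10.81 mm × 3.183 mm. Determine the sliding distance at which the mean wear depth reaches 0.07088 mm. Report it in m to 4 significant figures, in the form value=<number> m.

All working math runs at exact precision; shown intermediates are rounded. Rounded once at the end to four significant digits.
Hardness H = 6.234 GPa = 6.234e+09 Pa.
Pad sides 10.81 mm × 3.183 mm = 0.01081 m × 0.003183 m. Contact area A = 0.01081 m × 0.003183 m = 3.441e-05 m².
Depth limit h_lim = 0.07088 mm = 7.088e-05 m.
Working in SI base units: W = 521.5 N, H = 6.234e+09 Pa, K = 7.614e-06.
Allowed volume V_lim = h_lim·A = 7.088e-05 · 3.441e-05 = 2.439e-09 m³.
So the life L = V_lim·H/(K·W) = 2.439e-09 · 6.234e+09 / (7.614e-06 · 521.5) = 3829 m.

value=3829 m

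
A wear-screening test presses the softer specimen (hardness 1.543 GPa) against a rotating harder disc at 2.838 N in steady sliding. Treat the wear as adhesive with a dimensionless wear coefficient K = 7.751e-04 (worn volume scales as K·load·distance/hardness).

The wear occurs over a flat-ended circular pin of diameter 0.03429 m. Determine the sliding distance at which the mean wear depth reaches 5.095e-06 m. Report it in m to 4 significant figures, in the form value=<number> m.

Quoted intermediates are rounded, and every step maintains full float precision; a single final rounding: four significant digits.
Convert: Hardness H = 1.543 GPa = 1.543e+09 Pa.
Convert: Contact area A = π·d²/4 = π·(0.03429 m)²/4 = 9.235e-04 m².
In SI base units, W = 2.838 N, H = 1.543e+09 Pa, K = 7.751e-04.
Volume at the limit: V_lim = h_lim·A = 5.095e-06 · 9.235e-04 = 4.705e-09 m³.
Life L = V_lim·H/(K·W) = 4.705e-09 · 1.543e+09 / (7.751e-04 · 2.838) = 3300 m.

value=3300 m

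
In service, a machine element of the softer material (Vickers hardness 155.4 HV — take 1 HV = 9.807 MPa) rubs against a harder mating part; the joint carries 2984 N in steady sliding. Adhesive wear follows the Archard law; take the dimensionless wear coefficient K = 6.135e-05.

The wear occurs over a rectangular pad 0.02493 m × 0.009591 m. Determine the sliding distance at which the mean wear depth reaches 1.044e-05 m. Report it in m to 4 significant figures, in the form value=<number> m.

Each operation holds full precision — intermediate values are displayed rounded; rounded once at the end, at four significant figures.
Hardness H = 155.4 HV × 9.807 MPa/HV = 1524 MPa = 1.524e+09 Pa.
Contact area A = 0.02493 m × 0.009591 m = 2.391e-04 m².
Collected in SI base units: W = 2984 N, H = 1.524e+09 Pa, K = 6.135e-05.
Volume at the limit: V_lim = h_lim·A = 1.044e-05 · 2.391e-04 = 2.496e-09 m³.
So the life L = V_lim·H/(K·W) = 2.496e-09 · 1.524e+09 / (6.135e-05 · 2984) = 20.78 m.

value=20.78 m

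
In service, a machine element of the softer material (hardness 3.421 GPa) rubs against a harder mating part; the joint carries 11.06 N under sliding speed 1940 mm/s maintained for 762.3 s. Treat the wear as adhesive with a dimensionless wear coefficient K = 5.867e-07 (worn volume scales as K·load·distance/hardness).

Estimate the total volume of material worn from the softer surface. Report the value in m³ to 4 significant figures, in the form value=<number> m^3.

value=2.805e-12 m^3

All working math carries full precision, and intermediate values are shown rounded. Rounded just once to four significant digits.
Convert: Sliding speed v = 1940 mm/s = 1.940 m/s. The distance L = v·t = 1.940 m/s × 762.3 s = 1479 m.
Convert: Hardness H = 3.421 GPa = 3.421e+09 Pa.
In SI base units: W = 11.06 N, H = 3.421e+09 Pa, K = 5.867e-07.
Archard relation: V = K·W·L/H = 5.867e-07 · 11.06 · 1479 / 3.421e+09 = 2.805e-12 m³.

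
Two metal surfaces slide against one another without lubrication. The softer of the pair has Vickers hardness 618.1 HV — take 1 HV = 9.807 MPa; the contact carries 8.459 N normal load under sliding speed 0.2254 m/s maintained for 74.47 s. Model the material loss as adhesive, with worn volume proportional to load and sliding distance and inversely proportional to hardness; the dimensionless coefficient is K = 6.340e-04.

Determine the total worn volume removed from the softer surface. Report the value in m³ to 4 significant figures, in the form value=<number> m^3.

value=1.485e-11 m^3

The intermediates are printed rounded — every step maintains full precision; rounded just once to 4 significant digits.
Convert: Total distance L = v·t = 0.2254 m/s × 74.47 s = 16.79 m.
Convert: Hardness H = 618.1 HV × 9.807 MPa/HV = 6062 MPa = 6.062e+09 Pa.
In SI base units: W = 8.459 N, H = 6.062e+09 Pa, K = 6.340e-04.
Apply Archard: V = K·W·L/H = 6.340e-04 · 8.459 · 16.79 / 6.062e+09 = 1.485e-11 m³.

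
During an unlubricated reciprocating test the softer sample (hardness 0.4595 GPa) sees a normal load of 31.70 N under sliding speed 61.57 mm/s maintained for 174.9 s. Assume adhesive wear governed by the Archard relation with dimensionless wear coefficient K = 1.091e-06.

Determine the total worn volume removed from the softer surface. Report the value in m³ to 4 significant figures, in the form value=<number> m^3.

All working math maintains full float precision, and intermediates appear rounded. Rounded just once, at 4 significant digits.
Convert: Sliding speed v = 61.57 mm/s = 0.06157 m/s. Path length L = v·t = 0.06157 m/s × 174.9 s = 10.77 m.
Convert: Hardness H = 0.4595 GPa = 4.595e+08 Pa.
Expressed in SI base units: W = 31.70 N, H = 4.595e+08 Pa, K = 1.091e-06.
Volume removed: V = K·W·L/H = 1.091e-06 · 31.70 · 10.77 / 4.595e+08 = 8.105e-13 m³.

value=8.105e-13 m^3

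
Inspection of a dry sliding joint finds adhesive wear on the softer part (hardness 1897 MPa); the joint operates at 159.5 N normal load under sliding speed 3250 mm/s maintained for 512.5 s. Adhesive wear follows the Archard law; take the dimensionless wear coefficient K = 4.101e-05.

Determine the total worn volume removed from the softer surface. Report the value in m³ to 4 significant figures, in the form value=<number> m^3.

value=5.743e-09 m^3

Intermediate values are displayed rounded; each operation carries full precision, and rounded once at the end, at 4 significant digits.
Convert: Sliding speed v = 3250 mm/s = 3.250 m/s. Total distance L = v·t = 3.250 m/s × 512.5 s = 1666 m.
Convert: Hardness H = 1897 MPa = 1.897e+09 Pa.
Expressed in SI base units: W = 159.5 N, H = 1.897e+09 Pa, K = 4.101e-05.
The Archard volume V = K·W·L/H = 4.101e-05 · 159.5 · 1666 / 1.897e+09 = 5.743e-09 m³.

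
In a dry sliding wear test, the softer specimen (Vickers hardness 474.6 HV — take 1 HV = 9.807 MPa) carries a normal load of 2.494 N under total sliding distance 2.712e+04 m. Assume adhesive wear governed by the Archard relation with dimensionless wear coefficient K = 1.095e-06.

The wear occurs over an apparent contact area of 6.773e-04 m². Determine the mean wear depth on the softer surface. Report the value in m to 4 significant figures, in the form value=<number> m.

The intermediates appear rounded — each operation carries exact precision, and rounded just once to four significant figures.
Convert: Hardness H = 474.6 HV × 9.807 MPa/HV = 4654 MPa = 4.654e+09 Pa.
SI base units throughout: W = 2.494 N, H = 4.654e+09 Pa, K = 1.095e-06.
Archard volume V = K·W·L/H = 1.095e-06 · 2.494 · 2.712e+04 / 4.654e+09 = 1.591e-11 m³.
Wear depth h = V/A = 1.591e-11 / 6.773e-04 = 2.349e-08 m.

value=2.349e-08 m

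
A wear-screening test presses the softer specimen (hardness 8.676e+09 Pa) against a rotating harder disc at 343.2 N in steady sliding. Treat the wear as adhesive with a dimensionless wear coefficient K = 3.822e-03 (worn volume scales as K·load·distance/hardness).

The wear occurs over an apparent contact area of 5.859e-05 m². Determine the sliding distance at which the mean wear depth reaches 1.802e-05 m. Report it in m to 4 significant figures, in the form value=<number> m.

value=6.983 m

Intermediate values appear rounded; all arithmetic carries exact precision; one final rounding to four significant digits.
Restated in SI base units: W = 343.2 N, H = 8.676e+09 Pa, K = 3.822e-03.
Allowed volume V_lim = h_lim·A = 1.802e-05 · 5.859e-05 = 1.056e-09 m³.
Thus life L = V_lim·H/(K·W) = 1.056e-09 · 8.676e+09 / (3.822e-03 · 343.2) = 6.983 m.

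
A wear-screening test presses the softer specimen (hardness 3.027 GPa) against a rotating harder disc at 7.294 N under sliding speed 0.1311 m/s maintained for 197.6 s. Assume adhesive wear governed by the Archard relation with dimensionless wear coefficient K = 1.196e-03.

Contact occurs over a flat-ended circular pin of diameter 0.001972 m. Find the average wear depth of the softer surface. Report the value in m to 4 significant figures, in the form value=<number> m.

value=2.444e-05 m

Displayed values are rounded, and every step maintains exact precision. Rounded just once: 4 significant figures.
Convert: The distance L = v·t = 0.1311 m/s × 197.6 s = 25.91 m.
Convert: Hardness H = 3.027 GPa = 3.027e+09 Pa.
Convert: Contact area A = π·d²/4 = π·(0.001972 m)²/4 = 3.054e-06 m².
Expressed in SI base units: W = 7.294 N, H = 3.027e+09 Pa, K = 1.196e-03.
Archard relation: V = K·W·L/H = 1.196e-03 · 7.294 · 25.91 / 3.027e+09 = 7.466e-11 m³.
Depth of wear h = V/A = 7.466e-11 / 3.054e-06 = 2.444e-05 m.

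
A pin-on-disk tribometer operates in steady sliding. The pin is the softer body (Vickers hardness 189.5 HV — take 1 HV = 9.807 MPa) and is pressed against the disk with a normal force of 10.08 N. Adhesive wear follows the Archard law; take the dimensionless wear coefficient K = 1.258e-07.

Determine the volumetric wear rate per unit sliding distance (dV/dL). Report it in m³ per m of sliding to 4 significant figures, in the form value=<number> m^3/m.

value=6.823e-16 m^3/m

The algebra carries exact precision, and intermediate values are shown rounded — one final rounding, at four significant digits.
Convert: Hardness H = 189.5 HV × 9.807 MPa/HV = 1858 MPa = 1.858e+09 Pa.
Collected in SI base units: W = 10.08 N, H = 1.858e+09 Pa, K = 1.258e-07.
Rate of wear dV/dL = K·W/H: 1.258e-07 · 10.08 / 1.858e+09 = 6.823e-16 m³/m.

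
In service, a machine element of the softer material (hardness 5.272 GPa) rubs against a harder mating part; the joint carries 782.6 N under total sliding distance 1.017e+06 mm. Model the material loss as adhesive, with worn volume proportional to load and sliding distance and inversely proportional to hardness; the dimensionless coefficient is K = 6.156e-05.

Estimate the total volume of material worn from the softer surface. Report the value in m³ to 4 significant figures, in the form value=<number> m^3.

value=9.294e-09 m^3

The intermediates appear rounded; the computation carries exact precision. Rounded just once: four significant digits.
Convert: Path length L = 1.017e+06 mm = 1017 m.
Convert: Hardness H = 5.272 GPa = 5.272e+09 Pa.
Working in SI base units: W = 782.6 N, H = 5.272e+09 Pa, K = 6.156e-05.
Archard relation: V = K·W·L/H = 6.156e-05 · 782.6 · 1017 / 5.272e+09 = 9.294e-09 m³.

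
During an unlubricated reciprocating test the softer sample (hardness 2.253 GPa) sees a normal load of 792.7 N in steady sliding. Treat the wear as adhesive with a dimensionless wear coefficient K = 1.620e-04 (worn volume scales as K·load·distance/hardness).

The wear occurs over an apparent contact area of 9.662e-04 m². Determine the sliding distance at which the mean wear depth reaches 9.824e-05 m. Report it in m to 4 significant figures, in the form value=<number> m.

value=1665 m

Intermediate values appear rounded; the computation keeps full float precision — a lone final rounding to 4 significant figures.
Convert: Hardness H = 2.253 GPa = 2.253e+09 Pa.
Collected in SI base units: W = 792.7 N, H = 2.253e+09 Pa, K = 1.620e-04.
Limit volume V_lim = h_lim·A = 9.824e-05 · 9.662e-04 = 9.492e-08 m³.
Inverting, life L = V_lim·H/(K·W) = 9.492e-08 · 2.253e+09 / (1.620e-04 · 792.7) = 1665 m.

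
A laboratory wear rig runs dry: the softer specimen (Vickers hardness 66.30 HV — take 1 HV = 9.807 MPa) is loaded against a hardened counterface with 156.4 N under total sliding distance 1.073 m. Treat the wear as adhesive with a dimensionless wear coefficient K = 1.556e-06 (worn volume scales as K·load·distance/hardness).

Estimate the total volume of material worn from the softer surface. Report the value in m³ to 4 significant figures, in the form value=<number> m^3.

All arithmetic carries exact precision; intermediate values appear rounded, and rounded just once: 4 significant figures.
Hardness H = 66.30 HV × 9.807 MPa/HV = 650.2 MPa = 6.502e+08 Pa.
Expressed in SI base units: W = 156.4 N, H = 6.502e+08 Pa, K = 1.556e-06.
The Archard volume V = K·W·L/H = 1.556e-06 · 156.4 · 1.073 / 6.502e+08 = 4.016e-13 m³.

value=4.016e-13 m^3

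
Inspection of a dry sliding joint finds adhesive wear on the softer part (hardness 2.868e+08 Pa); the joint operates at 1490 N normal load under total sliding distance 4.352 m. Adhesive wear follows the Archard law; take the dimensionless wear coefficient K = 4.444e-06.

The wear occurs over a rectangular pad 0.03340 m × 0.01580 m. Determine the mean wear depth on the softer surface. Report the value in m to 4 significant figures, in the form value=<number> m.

value=1.904e-07 m

The computation holds full precision — the intermediates are shown rounded, and a lone final rounding: 4 significant digits.
Contact area A = 0.03340 m × 0.01580 m = 5.277e-04 m².
SI base units throughout: W = 1490 N, H = 2.868e+08 Pa, K = 4.444e-06.
Archard volume V = K·W·L/H = 4.444e-06 · 1490 · 4.352 / 2.868e+08 = 1.005e-10 m³.
Mean wear depth h = V/A = 1.005e-10 / 5.277e-04 = 1.904e-07 m.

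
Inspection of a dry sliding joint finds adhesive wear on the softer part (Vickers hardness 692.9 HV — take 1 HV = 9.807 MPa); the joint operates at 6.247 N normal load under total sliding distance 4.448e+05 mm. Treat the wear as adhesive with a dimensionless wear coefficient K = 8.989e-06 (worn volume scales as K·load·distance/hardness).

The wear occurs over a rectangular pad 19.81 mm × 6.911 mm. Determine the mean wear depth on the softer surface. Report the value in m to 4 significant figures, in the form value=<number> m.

Intermediates appear rounded; the algebra maintains full precision. Rounded just once to 4 significant figures.
Convert: Path length L = 4.448e+05 mm = 444.8 m.
Convert: Hardness H = 692.9 HV × 9.807 MPa/HV = 6795 MPa = 6.795e+09 Pa.
Convert: Pad sides 19.81 mm × 6.911 mm = 0.01981 m × 0.006911 m. Contact area A = 0.01981 m × 0.006911 m = 1.369e-04 m².
Working in SI base units: W = 6.247 N, H = 6.795e+09 Pa, K = 8.989e-06.
Archard volume V = K·W·L/H = 8.989e-06 · 6.247 · 444.8 / 6.795e+09 = 3.676e-12 m³.
Depth h = V/A = 3.676e-12 / 1.369e-04 = 2.685e-08 m.

value=2.685e-08 m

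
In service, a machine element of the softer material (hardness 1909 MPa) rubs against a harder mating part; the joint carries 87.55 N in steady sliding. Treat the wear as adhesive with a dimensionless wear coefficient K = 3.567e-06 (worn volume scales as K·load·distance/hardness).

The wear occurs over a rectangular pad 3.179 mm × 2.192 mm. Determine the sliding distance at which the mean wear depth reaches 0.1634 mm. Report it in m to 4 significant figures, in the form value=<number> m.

value=6960 m

Shown intermediates are rounded; each operation carries full precision, and rounded once at the end, at four significant digits.
Hardness H = 1909 MPa = 1.909e+09 Pa.
Pad sides 3.179 mm × 2.192 mm = 0.003179 m × 0.002192 m. Contact area A = 0.003179 m × 0.002192 m = 6.968e-06 m².
Depth limit h_lim = 0.1634 mm = 1.634e-04 m.
In SI base units, W = 87.55 N, H = 1.909e+09 Pa, K = 3.567e-06.
Wearable volume V_lim = h_lim·A = 1.634e-04 · 6.968e-06 = 1.139e-09 m³.
Life L = V_lim·H/(K·W) = 1.139e-09 · 1.909e+09 / (3.567e-06 · 87.55) = 6960 m.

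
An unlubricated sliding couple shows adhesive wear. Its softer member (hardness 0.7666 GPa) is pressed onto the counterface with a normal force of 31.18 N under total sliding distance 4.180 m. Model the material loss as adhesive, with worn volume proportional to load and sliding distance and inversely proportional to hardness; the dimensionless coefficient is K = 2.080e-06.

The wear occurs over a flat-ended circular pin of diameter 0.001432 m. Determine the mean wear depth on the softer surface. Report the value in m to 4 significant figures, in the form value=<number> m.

Quoted intermediates are rounded — all arithmetic keeps full precision. Rounded once at the end, at 4 significant digits.
Hardness H = 0.7666 GPa = 7.666e+08 Pa.
Contact area A = π·d²/4 = π·(0.001432 m)²/4 = 1.611e-06 m².
SI base units throughout: W = 31.18 N, H = 7.666e+08 Pa, K = 2.080e-06.
By Archard's law, V = K·W·L/H = 2.080e-06 · 31.18 · 4.180 / 7.666e+08 = 3.536e-13 m³.
Wear depth h = V/A = 3.536e-13 / 1.611e-06 = 2.196e-07 m.

value=2.196e-07 m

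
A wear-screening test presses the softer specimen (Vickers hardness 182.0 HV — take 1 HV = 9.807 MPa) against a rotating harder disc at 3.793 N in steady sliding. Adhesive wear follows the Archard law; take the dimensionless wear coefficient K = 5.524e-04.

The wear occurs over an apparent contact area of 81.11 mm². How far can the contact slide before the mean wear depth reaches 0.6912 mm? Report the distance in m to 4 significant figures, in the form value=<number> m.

All working math maintains full precision — intermediate values are printed rounded. Rounded once at the end: four significant figures.
Convert: Hardness H = 182.0 HV × 9.807 MPa/HV = 1785 MPa = 1.785e+09 Pa.
Convert: Contact area A = 81.11 mm² = 8.111e-05 m².
Convert: Depth limit h_lim = 0.6912 mm = 6.912e-04 m.
Expressed in SI base units: W = 3.793 N, H = 1.785e+09 Pa, K = 5.524e-04.
At the depth limit, V_lim = h_lim·A = 6.912e-04 · 8.111e-05 = 5.606e-08 m³.
Sliding life L = V_lim·H/(K·W) = 5.606e-08 · 1.785e+09 / (5.524e-04 · 3.793) = 4.776e+04 m.

value=4.776e+04 m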